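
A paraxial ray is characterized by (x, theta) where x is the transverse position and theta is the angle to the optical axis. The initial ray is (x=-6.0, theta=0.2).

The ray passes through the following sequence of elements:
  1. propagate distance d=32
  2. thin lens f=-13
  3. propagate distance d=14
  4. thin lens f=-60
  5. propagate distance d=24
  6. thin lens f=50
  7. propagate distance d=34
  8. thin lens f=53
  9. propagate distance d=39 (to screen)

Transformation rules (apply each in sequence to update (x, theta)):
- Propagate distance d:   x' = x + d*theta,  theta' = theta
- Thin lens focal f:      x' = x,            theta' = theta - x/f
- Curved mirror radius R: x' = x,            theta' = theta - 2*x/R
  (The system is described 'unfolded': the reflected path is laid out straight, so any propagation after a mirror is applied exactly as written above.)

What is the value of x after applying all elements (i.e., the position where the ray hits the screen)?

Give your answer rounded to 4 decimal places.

Answer: 6.5891

Derivation:
Initial: x=-6.0000 theta=0.2000
After 1 (propagate distance d=32): x=0.4000 theta=0.2000
After 2 (thin lens f=-13): x=0.4000 theta=3/13 (≈0.2308)
After 3 (propagate distance d=14): x=236/65 (≈3.6308) theta=3/13 (≈0.2308)
After 4 (thin lens f=-60): x=236/65 (≈3.6308) theta=284/975 (≈0.2913)
After 5 (propagate distance d=24): x=3452/325 (≈10.6215) theta=284/975 (≈0.2913)
After 6 (thin lens f=50): x=3452/325 (≈10.6215) theta=1922/24375 (≈0.0789)
After 7 (propagate distance d=34): x=324248/24375 (≈13.3025) theta=1922/24375 (≈0.0789)
After 8 (thin lens f=53): x=324248/24375 (≈13.3025) theta=-222382/1291875 (≈-0.1721)
After 9 (propagate distance d=39 (to screen)): x=8512246/1291875 (≈6.5891) theta=-222382/1291875 (≈-0.1721)
Rounded to 4 decimal places: x = 6.5891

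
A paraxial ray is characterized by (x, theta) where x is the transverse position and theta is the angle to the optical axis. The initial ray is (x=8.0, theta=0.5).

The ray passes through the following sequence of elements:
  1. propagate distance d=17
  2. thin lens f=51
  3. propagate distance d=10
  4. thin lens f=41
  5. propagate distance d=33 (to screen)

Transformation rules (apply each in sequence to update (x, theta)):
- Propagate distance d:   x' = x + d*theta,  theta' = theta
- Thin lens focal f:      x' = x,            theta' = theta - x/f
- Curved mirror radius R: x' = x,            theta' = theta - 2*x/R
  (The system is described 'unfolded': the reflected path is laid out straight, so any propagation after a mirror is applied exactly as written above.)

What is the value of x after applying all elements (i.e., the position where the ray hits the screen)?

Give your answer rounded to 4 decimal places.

Initial: x=8.0000 theta=0.5000
After 1 (propagate distance d=17): x=16.5000 theta=0.5000
After 2 (thin lens f=51): x=16.5000 theta=3/17 (≈0.1765)
After 3 (propagate distance d=10): x=621/34 (≈18.2647) theta=3/17 (≈0.1765)
After 4 (thin lens f=41): x=621/34 (≈18.2647) theta=-375/1394 (≈-0.2690)
After 5 (propagate distance d=33 (to screen)): x=6543/697 (≈9.3874) theta=-375/1394 (≈-0.2690)
Rounded to 4 decimal places: x = 9.3874

Answer: 9.3874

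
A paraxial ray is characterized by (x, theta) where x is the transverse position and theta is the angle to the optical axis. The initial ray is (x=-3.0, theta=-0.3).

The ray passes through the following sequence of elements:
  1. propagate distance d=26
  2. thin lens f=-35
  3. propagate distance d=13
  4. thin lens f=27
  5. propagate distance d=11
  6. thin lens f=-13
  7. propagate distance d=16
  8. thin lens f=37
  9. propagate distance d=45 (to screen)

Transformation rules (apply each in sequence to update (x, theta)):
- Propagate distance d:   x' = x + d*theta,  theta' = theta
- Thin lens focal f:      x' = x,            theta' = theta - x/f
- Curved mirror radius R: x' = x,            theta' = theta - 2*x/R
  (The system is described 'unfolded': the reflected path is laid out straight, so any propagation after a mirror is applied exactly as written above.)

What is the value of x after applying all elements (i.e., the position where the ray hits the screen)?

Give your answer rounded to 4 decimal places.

Initial: x=-3.0000 theta=-0.3000
After 1 (propagate distance d=26): x=-10.8000 theta=-0.3000
After 2 (thin lens f=-35): x=-10.8000 theta=-213/350 (≈-0.6086)
After 3 (propagate distance d=13): x=-6549/350 (≈-18.7114) theta=-213/350 (≈-0.6086)
After 4 (thin lens f=27): x=-6549/350 (≈-18.7114) theta=19/225 (≈0.0844)
After 5 (propagate distance d=11): x=-11203/630 (≈-17.7825) theta=19/225 (≈0.0844)
After 6 (thin lens f=-13): x=-11203/630 (≈-17.7825) theta=-17519/13650 (≈-1.2834)
After 7 (propagate distance d=16): x=-1569107/40950 (≈-38.3176) theta=-17519/13650 (≈-1.2834)
After 8 (thin lens f=37): x=-1569107/40950 (≈-38.3176) theta=-187751/757575 (≈-0.2478)
After 9 (propagate distance d=45 (to screen)): x=-74954549/1515150 (≈-49.4701) theta=-187751/757575 (≈-0.2478)
Rounded to 4 decimal places: x = -49.4701

Answer: -49.4701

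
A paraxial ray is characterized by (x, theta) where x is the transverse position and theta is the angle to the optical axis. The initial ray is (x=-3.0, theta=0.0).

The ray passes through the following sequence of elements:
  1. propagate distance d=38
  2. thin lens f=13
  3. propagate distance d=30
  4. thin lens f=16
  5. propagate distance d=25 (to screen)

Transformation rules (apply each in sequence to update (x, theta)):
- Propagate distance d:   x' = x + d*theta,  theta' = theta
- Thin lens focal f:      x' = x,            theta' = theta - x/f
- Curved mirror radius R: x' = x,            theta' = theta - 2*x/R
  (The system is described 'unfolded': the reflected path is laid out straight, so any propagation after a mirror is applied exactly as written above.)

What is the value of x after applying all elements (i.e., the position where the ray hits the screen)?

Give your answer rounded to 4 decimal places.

Answer: 3.5625

Derivation:
Initial: x=-3.0000 theta=0.0000
After 1 (propagate distance d=38): x=-3.0000 theta=0.0000
After 2 (thin lens f=13): x=-3.0000 theta=3/13 (≈0.2308)
After 3 (propagate distance d=30): x=51/13 (≈3.9231) theta=3/13 (≈0.2308)
After 4 (thin lens f=16): x=51/13 (≈3.9231) theta=-3/208 (≈-0.0144)
After 5 (propagate distance d=25 (to screen)): x=3.5625 theta=-3/208 (≈-0.0144)
Rounded to 4 decimal places: x = 3.5625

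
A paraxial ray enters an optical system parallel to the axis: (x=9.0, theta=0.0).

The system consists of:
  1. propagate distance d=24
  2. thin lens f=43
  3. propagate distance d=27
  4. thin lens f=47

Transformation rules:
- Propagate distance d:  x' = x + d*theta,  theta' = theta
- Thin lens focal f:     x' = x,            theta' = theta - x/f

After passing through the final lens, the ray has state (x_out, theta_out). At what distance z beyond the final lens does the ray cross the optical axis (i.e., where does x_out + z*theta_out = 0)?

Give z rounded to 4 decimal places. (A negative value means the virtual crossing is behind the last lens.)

Answer: 11.9365

Derivation:
Initial: x=9.0000 theta=0.0000
After 1 (propagate distance d=24): x=9.0000 theta=0.0000
After 2 (thin lens f=43): x=9.0000 theta=-9/43 (≈-0.2093)
After 3 (propagate distance d=27): x=144/43 (≈3.3488) theta=-9/43 (≈-0.2093)
After 4 (thin lens f=47): x=144/43 (≈3.3488) theta=-567/2021 (≈-0.2806)
z_focus = -x_out/theta_out = -(144/43)/(-567/2021) = 752/63 ≈ 11.9365
Rounded to 4 decimal places: z = 11.9365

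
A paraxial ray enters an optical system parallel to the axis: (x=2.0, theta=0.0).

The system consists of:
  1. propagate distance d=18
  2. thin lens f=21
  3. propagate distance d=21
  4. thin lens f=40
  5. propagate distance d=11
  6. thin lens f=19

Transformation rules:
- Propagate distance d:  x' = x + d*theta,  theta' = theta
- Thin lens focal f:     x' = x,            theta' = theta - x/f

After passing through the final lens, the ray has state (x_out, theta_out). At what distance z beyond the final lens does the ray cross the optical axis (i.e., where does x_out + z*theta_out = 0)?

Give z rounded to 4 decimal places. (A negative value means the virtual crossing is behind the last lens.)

Initial: x=2.0000 theta=0.0000
After 1 (propagate distance d=18): x=2.0000 theta=0.0000
After 2 (thin lens f=21): x=2.0000 theta=-2/21 (≈-0.0952)
After 3 (propagate distance d=21): x=0.0000 theta=-2/21 (≈-0.0952)
After 4 (thin lens f=40): x=0.0000 theta=-2/21 (≈-0.0952)
After 5 (propagate distance d=11): x=-22/21 (≈-1.0476) theta=-2/21 (≈-0.0952)
After 6 (thin lens f=19): x=-22/21 (≈-1.0476) theta=-16/399 (≈-0.0401)
z_focus = -x_out/theta_out = -(-22/21)/(-16/399) = -26.1250
Rounded to 4 decimal places: z = -26.1250

Answer: -26.1250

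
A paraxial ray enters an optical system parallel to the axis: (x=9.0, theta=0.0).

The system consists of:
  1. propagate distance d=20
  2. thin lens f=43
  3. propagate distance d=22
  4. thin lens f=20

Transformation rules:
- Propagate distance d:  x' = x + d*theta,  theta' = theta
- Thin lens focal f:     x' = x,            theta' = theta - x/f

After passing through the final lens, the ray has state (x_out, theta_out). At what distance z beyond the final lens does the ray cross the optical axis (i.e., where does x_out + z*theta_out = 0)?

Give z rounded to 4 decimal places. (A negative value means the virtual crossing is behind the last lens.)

Initial: x=9.0000 theta=0.0000
After 1 (propagate distance d=20): x=9.0000 theta=0.0000
After 2 (thin lens f=43): x=9.0000 theta=-9/43 (≈-0.2093)
After 3 (propagate distance d=22): x=189/43 (≈4.3953) theta=-9/43 (≈-0.2093)
After 4 (thin lens f=20): x=189/43 (≈4.3953) theta=-369/860 (≈-0.4291)
z_focus = -x_out/theta_out = -(189/43)/(-369/860) = 420/41 ≈ 10.2439
Rounded to 4 decimal places: z = 10.2439

Answer: 10.2439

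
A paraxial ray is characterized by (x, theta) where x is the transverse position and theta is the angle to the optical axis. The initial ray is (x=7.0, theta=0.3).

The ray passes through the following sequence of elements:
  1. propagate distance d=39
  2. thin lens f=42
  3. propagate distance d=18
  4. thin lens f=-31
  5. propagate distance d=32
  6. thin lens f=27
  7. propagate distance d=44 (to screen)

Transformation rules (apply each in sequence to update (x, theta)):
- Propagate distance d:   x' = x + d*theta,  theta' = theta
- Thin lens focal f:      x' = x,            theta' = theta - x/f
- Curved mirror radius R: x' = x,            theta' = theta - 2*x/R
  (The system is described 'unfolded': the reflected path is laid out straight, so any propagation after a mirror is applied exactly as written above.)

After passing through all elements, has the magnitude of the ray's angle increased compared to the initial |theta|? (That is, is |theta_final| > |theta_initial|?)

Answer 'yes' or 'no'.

Initial: x=7.0000 theta=0.3000
After 1 (propagate distance d=39): x=18.7000 theta=0.3000
After 2 (thin lens f=42): x=18.7000 theta=-61/420 (≈-0.1452)
After 3 (propagate distance d=18): x=563/35 (≈16.0857) theta=-61/420 (≈-0.1452)
After 4 (thin lens f=-31): x=563/35 (≈16.0857) theta=139/372 (≈0.3737)
After 5 (propagate distance d=32): x=91279/3255 (≈28.0427) theta=139/372 (≈0.3737)
After 6 (thin lens f=27): x=91279/3255 (≈28.0427) theta=-233761/351540 (≈-0.6650)
After 7 (propagate distance d=44 (to screen)): x=-106838/87885 (≈-1.2157) theta=-233761/351540 (≈-0.6650)
|theta_initial|=0.3000 |theta_final|=233761/351540 (≈0.6650) -> increased

Answer: yes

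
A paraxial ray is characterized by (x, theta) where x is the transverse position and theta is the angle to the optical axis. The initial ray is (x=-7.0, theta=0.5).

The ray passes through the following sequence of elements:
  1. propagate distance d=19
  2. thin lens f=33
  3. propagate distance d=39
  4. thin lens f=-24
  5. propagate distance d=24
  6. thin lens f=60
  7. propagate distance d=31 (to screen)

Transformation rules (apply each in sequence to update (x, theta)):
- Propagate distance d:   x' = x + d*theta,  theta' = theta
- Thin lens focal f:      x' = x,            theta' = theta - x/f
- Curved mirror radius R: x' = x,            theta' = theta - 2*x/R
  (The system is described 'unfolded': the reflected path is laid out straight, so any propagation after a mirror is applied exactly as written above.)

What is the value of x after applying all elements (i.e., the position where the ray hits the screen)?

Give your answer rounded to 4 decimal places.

Answer: 61.0837

Derivation:
Initial: x=-7.0000 theta=0.5000
After 1 (propagate distance d=19): x=2.5000 theta=0.5000
After 2 (thin lens f=33): x=2.5000 theta=14/33 (≈0.4242)
After 3 (propagate distance d=39): x=419/22 (≈19.0455) theta=14/33 (≈0.4242)
After 4 (thin lens f=-24): x=419/22 (≈19.0455) theta=643/528 (≈1.2178)
After 5 (propagate distance d=24): x=531/11 (≈48.2727) theta=643/528 (≈1.2178)
After 6 (thin lens f=60): x=531/11 (≈48.2727) theta=1091/2640 (≈0.4133)
After 7 (propagate distance d=31 (to screen)): x=161261/2640 (≈61.0837) theta=1091/2640 (≈0.4133)
Rounded to 4 decimal places: x = 61.0837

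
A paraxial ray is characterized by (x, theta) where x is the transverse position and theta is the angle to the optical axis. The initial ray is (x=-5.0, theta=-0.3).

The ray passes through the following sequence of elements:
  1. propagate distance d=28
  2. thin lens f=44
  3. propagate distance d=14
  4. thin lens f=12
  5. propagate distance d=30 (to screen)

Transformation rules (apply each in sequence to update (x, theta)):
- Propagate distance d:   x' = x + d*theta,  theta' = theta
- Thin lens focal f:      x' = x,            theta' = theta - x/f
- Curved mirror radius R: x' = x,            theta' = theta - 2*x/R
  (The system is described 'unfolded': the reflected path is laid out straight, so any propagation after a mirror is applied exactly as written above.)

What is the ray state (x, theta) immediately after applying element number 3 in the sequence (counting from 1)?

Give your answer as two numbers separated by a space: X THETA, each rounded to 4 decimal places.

Initial: x=-5.0000 theta=-0.3000
After 1 (propagate distance d=28): x=-13.4000 theta=-0.3000
After 2 (thin lens f=44): x=-13.4000 theta=1/220 (≈0.0045)
After 3 (propagate distance d=14): x=-1467/110 (≈-13.3364) theta=1/220 (≈0.0045)
Rounded to 4 decimal places: x = -13.3364, theta = 0.0045

Answer: -13.3364 0.0045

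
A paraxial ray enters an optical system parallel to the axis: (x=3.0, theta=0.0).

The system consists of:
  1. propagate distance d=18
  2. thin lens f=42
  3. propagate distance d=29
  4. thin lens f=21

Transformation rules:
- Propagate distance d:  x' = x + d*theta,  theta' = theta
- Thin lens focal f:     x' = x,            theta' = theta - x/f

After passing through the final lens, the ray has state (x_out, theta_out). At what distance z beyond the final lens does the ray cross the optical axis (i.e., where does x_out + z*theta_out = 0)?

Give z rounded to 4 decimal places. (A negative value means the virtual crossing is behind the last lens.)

Initial: x=3.0000 theta=0.0000
After 1 (propagate distance d=18): x=3.0000 theta=0.0000
After 2 (thin lens f=42): x=3.0000 theta=-1/14 (≈-0.0714)
After 3 (propagate distance d=29): x=13/14 (≈0.9286) theta=-1/14 (≈-0.0714)
After 4 (thin lens f=21): x=13/14 (≈0.9286) theta=-17/147 (≈-0.1156)
z_focus = -x_out/theta_out = -(13/14)/(-17/147) = 273/34 ≈ 8.0294
Rounded to 4 decimal places: z = 8.0294

Answer: 8.0294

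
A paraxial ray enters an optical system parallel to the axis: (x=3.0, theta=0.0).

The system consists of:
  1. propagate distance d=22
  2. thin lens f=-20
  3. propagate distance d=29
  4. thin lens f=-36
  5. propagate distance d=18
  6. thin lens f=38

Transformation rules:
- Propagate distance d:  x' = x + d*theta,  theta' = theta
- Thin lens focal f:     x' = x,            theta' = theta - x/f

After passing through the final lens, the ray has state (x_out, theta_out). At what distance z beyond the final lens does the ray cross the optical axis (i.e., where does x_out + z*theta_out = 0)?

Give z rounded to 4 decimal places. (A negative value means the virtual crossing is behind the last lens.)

Initial: x=3.0000 theta=0.0000
After 1 (propagate distance d=22): x=3.0000 theta=0.0000
After 2 (thin lens f=-20): x=3.0000 theta=0.1500
After 3 (propagate distance d=29): x=7.3500 theta=0.1500
After 4 (thin lens f=-36): x=7.3500 theta=17/48 (≈0.3542)
After 5 (propagate distance d=18): x=13.7250 theta=17/48 (≈0.3542)
After 6 (thin lens f=38): x=13.7250 theta=-2/285 (≈-0.0070)
z_focus = -x_out/theta_out = -(13.7250)/(-2/285) = 1955.8125
Rounded to 4 decimal places: z = 1955.8125

Answer: 1955.8125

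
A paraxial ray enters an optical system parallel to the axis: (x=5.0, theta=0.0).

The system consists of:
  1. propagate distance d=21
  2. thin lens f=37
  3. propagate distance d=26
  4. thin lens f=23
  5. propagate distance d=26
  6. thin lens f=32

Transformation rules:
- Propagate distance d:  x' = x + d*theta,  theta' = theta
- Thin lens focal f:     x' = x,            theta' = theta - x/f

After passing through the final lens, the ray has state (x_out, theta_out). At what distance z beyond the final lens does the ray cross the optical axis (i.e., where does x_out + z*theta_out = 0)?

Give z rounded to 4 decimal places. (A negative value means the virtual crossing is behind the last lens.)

Initial: x=5.0000 theta=0.0000
After 1 (propagate distance d=21): x=5.0000 theta=0.0000
After 2 (thin lens f=37): x=5.0000 theta=-5/37 (≈-0.1351)
After 3 (propagate distance d=26): x=55/37 (≈1.4865) theta=-5/37 (≈-0.1351)
After 4 (thin lens f=23): x=55/37 (≈1.4865) theta=-170/851 (≈-0.1998)
After 5 (propagate distance d=26): x=-3155/851 (≈-3.7074) theta=-170/851 (≈-0.1998)
After 6 (thin lens f=32): x=-3155/851 (≈-3.7074) theta=-2285/27232 (≈-0.0839)
z_focus = -x_out/theta_out = -(-3155/851)/(-2285/27232) = -20192/457 ≈ -44.1838
Rounded to 4 decimal places: z = -44.1838

Answer: -44.1838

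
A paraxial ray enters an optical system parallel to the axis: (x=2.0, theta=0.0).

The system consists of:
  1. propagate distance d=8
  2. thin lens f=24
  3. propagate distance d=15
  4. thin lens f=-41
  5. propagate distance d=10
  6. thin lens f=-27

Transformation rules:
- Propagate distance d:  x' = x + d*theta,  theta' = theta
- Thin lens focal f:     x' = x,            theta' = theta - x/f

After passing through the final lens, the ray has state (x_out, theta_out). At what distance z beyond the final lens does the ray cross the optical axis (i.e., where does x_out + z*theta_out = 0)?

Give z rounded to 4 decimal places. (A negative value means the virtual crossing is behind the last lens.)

Initial: x=2.0000 theta=0.0000
After 1 (propagate distance d=8): x=2.0000 theta=0.0000
After 2 (thin lens f=24): x=2.0000 theta=-1/12 (≈-0.0833)
After 3 (propagate distance d=15): x=0.7500 theta=-1/12 (≈-0.0833)
After 4 (thin lens f=-41): x=0.7500 theta=-8/123 (≈-0.0650)
After 5 (propagate distance d=10): x=49/492 (≈0.0996) theta=-8/123 (≈-0.0650)
After 6 (thin lens f=-27): x=49/492 (≈0.0996) theta=-815/13284 (≈-0.0614)
z_focus = -x_out/theta_out = -(49/492)/(-815/13284) = 1323/815 ≈ 1.6233
Rounded to 4 decimal places: z = 1.6233

Answer: 1.6233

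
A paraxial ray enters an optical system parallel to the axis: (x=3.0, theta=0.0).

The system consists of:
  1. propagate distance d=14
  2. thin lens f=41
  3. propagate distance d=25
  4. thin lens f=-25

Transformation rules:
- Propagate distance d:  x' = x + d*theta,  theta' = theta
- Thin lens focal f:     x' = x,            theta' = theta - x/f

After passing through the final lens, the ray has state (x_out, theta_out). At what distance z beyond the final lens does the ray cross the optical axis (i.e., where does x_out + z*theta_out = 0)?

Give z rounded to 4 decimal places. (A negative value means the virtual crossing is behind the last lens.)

Answer: 44.4444

Derivation:
Initial: x=3.0000 theta=0.0000
After 1 (propagate distance d=14): x=3.0000 theta=0.0000
After 2 (thin lens f=41): x=3.0000 theta=-3/41 (≈-0.0732)
After 3 (propagate distance d=25): x=48/41 (≈1.1707) theta=-3/41 (≈-0.0732)
After 4 (thin lens f=-25): x=48/41 (≈1.1707) theta=-27/1025 (≈-0.0263)
z_focus = -x_out/theta_out = -(48/41)/(-27/1025) = 400/9 ≈ 44.4444
Rounded to 4 decimal places: z = 44.4444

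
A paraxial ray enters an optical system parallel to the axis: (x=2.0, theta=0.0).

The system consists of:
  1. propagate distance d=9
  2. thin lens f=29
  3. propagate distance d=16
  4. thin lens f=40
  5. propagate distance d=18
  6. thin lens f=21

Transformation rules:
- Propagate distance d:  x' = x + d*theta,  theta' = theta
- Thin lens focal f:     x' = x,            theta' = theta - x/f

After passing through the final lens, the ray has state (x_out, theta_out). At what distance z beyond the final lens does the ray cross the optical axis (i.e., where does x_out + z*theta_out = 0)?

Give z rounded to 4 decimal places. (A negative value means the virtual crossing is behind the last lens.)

Initial: x=2.0000 theta=0.0000
After 1 (propagate distance d=9): x=2.0000 theta=0.0000
After 2 (thin lens f=29): x=2.0000 theta=-2/29 (≈-0.0690)
After 3 (propagate distance d=16): x=26/29 (≈0.8966) theta=-2/29 (≈-0.0690)
After 4 (thin lens f=40): x=26/29 (≈0.8966) theta=-53/580 (≈-0.0914)
After 5 (propagate distance d=18): x=-217/290 (≈-0.7483) theta=-53/580 (≈-0.0914)
After 6 (thin lens f=21): x=-217/290 (≈-0.7483) theta=-97/1740 (≈-0.0557)
z_focus = -x_out/theta_out = -(-217/290)/(-97/1740) = -1302/97 ≈ -13.4227
Rounded to 4 decimal places: z = -13.4227

Answer: -13.4227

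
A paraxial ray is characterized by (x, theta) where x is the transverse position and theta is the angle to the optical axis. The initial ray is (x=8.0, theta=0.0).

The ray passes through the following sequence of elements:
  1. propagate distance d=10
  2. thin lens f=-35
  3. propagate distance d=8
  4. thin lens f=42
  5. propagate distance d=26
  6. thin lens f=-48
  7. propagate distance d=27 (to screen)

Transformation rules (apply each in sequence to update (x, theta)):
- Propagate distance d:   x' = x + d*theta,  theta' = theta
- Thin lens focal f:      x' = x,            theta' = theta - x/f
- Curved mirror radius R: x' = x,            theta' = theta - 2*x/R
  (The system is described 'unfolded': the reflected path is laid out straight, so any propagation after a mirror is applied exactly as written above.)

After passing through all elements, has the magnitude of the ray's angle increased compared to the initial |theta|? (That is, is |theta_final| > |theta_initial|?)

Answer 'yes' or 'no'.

Answer: yes

Derivation:
Initial: x=8.0000 theta=0.0000
After 1 (propagate distance d=10): x=8.0000 theta=0.0000
After 2 (thin lens f=-35): x=8.0000 theta=8/35 (≈0.2286)
After 3 (propagate distance d=8): x=344/35 (≈9.8286) theta=8/35 (≈0.2286)
After 4 (thin lens f=42): x=344/35 (≈9.8286) theta=-4/735 (≈-0.0054)
After 5 (propagate distance d=26): x=1424/147 (≈9.6871) theta=-4/735 (≈-0.0054)
After 6 (thin lens f=-48): x=1424/147 (≈9.6871) theta=433/2205 (≈0.1964)
After 7 (propagate distance d=27 (to screen)): x=11017/735 (≈14.9891) theta=433/2205 (≈0.1964)
|theta_initial|=0.0000 |theta_final|=433/2205 (≈0.1964) -> increased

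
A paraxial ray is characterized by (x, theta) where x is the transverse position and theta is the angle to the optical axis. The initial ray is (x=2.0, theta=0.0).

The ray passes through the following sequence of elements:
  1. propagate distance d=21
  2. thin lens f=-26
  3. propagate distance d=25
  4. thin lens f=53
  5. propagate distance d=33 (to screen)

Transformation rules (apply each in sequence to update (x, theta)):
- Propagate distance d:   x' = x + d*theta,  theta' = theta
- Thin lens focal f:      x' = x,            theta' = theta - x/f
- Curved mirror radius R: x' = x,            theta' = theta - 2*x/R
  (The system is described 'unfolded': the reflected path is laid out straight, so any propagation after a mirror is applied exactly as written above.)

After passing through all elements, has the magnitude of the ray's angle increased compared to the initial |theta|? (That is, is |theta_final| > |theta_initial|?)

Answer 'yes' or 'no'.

Answer: yes

Derivation:
Initial: x=2.0000 theta=0.0000
After 1 (propagate distance d=21): x=2.0000 theta=0.0000
After 2 (thin lens f=-26): x=2.0000 theta=1/13 (≈0.0769)
After 3 (propagate distance d=25): x=51/13 (≈3.9231) theta=1/13 (≈0.0769)
After 4 (thin lens f=53): x=51/13 (≈3.9231) theta=2/689 (≈0.0029)
After 5 (propagate distance d=33 (to screen)): x=213/53 (≈4.0189) theta=2/689 (≈0.0029)
|theta_initial|=0.0000 |theta_final|=2/689 (≈0.0029) -> increased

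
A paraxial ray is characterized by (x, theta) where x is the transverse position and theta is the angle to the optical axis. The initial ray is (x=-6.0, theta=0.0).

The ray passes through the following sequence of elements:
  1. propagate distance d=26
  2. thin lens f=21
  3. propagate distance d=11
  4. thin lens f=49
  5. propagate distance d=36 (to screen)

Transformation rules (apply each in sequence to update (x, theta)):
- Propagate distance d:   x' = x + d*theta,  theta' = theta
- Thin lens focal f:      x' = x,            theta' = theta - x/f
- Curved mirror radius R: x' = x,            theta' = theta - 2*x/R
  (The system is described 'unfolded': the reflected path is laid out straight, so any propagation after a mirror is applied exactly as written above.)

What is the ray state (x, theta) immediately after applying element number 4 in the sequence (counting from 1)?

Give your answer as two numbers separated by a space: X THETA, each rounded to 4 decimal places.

Initial: x=-6.0000 theta=0.0000
After 1 (propagate distance d=26): x=-6.0000 theta=0.0000
After 2 (thin lens f=21): x=-6.0000 theta=2/7 (≈0.2857)
After 3 (propagate distance d=11): x=-20/7 (≈-2.8571) theta=2/7 (≈0.2857)
After 4 (thin lens f=49): x=-20/7 (≈-2.8571) theta=118/343 (≈0.3440)
Rounded to 4 decimal places: x = -2.8571, theta = 0.3440

Answer: -2.8571 0.3440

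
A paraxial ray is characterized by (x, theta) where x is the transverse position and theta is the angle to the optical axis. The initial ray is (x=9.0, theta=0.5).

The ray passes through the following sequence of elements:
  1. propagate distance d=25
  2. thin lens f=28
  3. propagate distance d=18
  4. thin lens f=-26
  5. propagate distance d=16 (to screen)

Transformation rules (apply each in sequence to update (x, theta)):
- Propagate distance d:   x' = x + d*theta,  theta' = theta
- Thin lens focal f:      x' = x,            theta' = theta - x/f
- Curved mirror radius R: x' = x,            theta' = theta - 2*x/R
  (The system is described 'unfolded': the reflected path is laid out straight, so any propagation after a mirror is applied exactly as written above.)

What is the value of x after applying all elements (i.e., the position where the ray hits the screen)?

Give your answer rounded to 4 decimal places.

Answer: 22.6566

Derivation:
Initial: x=9.0000 theta=0.5000
After 1 (propagate distance d=25): x=21.5000 theta=0.5000
After 2 (thin lens f=28): x=21.5000 theta=-15/56 (≈-0.2679)
After 3 (propagate distance d=18): x=467/28 (≈16.6786) theta=-15/56 (≈-0.2679)
After 4 (thin lens f=-26): x=467/28 (≈16.6786) theta=34/91 (≈0.3736)
After 5 (propagate distance d=16 (to screen)): x=8247/364 (≈22.6566) theta=34/91 (≈0.3736)
Rounded to 4 decimal places: x = 22.6566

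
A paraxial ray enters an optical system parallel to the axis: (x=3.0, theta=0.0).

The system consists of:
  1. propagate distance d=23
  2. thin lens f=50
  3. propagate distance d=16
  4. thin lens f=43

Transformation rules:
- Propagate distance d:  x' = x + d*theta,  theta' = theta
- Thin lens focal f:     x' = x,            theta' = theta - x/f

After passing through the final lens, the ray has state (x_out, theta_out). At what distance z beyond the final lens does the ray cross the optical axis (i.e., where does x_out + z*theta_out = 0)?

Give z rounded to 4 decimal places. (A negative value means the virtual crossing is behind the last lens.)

Initial: x=3.0000 theta=0.0000
After 1 (propagate distance d=23): x=3.0000 theta=0.0000
After 2 (thin lens f=50): x=3.0000 theta=-0.0600
After 3 (propagate distance d=16): x=2.0400 theta=-0.0600
After 4 (thin lens f=43): x=2.0400 theta=-231/2150 (≈-0.1074)
z_focus = -x_out/theta_out = -(2.0400)/(-231/2150) = 1462/77 ≈ 18.9870
Rounded to 4 decimal places: z = 18.9870

Answer: 18.9870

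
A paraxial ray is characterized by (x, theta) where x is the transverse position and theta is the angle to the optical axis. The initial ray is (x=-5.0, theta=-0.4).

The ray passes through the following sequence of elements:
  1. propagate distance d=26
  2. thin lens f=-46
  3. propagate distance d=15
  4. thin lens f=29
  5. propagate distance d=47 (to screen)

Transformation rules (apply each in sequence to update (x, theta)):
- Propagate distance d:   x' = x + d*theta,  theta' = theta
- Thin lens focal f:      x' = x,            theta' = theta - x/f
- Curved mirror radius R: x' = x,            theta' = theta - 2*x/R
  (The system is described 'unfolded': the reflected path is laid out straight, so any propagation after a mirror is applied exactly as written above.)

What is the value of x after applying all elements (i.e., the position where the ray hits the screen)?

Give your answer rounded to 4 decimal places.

Initial: x=-5.0000 theta=-0.4000
After 1 (propagate distance d=26): x=-15.4000 theta=-0.4000
After 2 (thin lens f=-46): x=-15.4000 theta=-169/230 (≈-0.7348)
After 3 (propagate distance d=15): x=-6077/230 (≈-26.4217) theta=-169/230 (≈-0.7348)
After 4 (thin lens f=29): x=-6077/230 (≈-26.4217) theta=588/3335 (≈0.1763)
After 5 (propagate distance d=47 (to screen)): x=-120961/6670 (≈-18.1351) theta=588/3335 (≈0.1763)
Rounded to 4 decimal places: x = -18.1351

Answer: -18.1351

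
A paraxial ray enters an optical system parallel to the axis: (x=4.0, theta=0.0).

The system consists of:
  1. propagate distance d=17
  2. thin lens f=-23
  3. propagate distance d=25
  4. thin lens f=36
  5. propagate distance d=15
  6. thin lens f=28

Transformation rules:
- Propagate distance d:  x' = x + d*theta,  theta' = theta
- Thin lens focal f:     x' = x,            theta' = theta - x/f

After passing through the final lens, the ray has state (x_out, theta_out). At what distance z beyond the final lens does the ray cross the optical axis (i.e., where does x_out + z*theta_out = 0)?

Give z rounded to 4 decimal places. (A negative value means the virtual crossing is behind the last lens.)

Answer: 23.0064

Derivation:
Initial: x=4.0000 theta=0.0000
After 1 (propagate distance d=17): x=4.0000 theta=0.0000
After 2 (thin lens f=-23): x=4.0000 theta=4/23 (≈0.1739)
After 3 (propagate distance d=25): x=192/23 (≈8.3478) theta=4/23 (≈0.1739)
After 4 (thin lens f=36): x=192/23 (≈8.3478) theta=-4/69 (≈-0.0580)
After 5 (propagate distance d=15): x=172/23 (≈7.4783) theta=-4/69 (≈-0.0580)
After 6 (thin lens f=28): x=172/23 (≈7.4783) theta=-157/483 (≈-0.3251)
z_focus = -x_out/theta_out = -(172/23)/(-157/483) = 3612/157 ≈ 23.0064
Rounded to 4 decimal places: z = 23.0064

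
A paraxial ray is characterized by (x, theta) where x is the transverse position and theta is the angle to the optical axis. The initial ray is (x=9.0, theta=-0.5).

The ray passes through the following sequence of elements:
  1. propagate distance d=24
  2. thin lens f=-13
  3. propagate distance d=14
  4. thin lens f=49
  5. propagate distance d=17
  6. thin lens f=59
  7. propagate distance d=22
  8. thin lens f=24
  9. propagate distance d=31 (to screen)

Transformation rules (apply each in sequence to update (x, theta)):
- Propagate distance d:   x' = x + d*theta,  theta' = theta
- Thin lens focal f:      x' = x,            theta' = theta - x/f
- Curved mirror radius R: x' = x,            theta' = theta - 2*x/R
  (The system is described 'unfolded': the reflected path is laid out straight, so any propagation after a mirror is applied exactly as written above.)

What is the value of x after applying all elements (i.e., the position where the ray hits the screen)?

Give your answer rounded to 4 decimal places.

Initial: x=9.0000 theta=-0.5000
After 1 (propagate distance d=24): x=-3.0000 theta=-0.5000
After 2 (thin lens f=-13): x=-3.0000 theta=-19/26 (≈-0.7308)
After 3 (propagate distance d=14): x=-172/13 (≈-13.2308) theta=-19/26 (≈-0.7308)
After 4 (thin lens f=49): x=-172/13 (≈-13.2308) theta=-587/1274 (≈-0.4608)
After 5 (propagate distance d=17): x=-26835/1274 (≈-21.0636) theta=-587/1274 (≈-0.4608)
After 6 (thin lens f=59): x=-26835/1274 (≈-21.0636) theta=-557/5369 (≈-0.1037)
After 7 (propagate distance d=22): x=-1754821/75166 (≈-23.3459) theta=-557/5369 (≈-0.1037)
After 8 (thin lens f=24): x=-1754821/75166 (≈-23.3459) theta=1567669/1803984 (≈0.8690)
After 9 (propagate distance d=31 (to screen)): x=15695/4368 (≈3.5932) theta=1567669/1803984 (≈0.8690)
Rounded to 4 decimal places: x = 3.5932

Answer: 3.5932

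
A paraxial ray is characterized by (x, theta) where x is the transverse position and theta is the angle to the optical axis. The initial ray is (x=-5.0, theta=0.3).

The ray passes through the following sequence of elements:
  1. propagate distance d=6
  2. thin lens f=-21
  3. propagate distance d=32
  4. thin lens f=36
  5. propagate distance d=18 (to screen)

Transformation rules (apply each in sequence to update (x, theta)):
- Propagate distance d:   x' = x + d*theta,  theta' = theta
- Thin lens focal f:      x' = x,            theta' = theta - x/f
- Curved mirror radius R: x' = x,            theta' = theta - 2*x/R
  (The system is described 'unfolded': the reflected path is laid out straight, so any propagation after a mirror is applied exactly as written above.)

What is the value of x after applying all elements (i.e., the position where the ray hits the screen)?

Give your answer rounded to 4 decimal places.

Initial: x=-5.0000 theta=0.3000
After 1 (propagate distance d=6): x=-3.2000 theta=0.3000
After 2 (thin lens f=-21): x=-3.2000 theta=31/210 (≈0.1476)
After 3 (propagate distance d=32): x=32/21 (≈1.5238) theta=31/210 (≈0.1476)
After 4 (thin lens f=36): x=32/21 (≈1.5238) theta=199/1890 (≈0.1053)
After 5 (propagate distance d=18 (to screen)): x=359/105 (≈3.4190) theta=199/1890 (≈0.1053)
Rounded to 4 decimal places: x = 3.4190

Answer: 3.4190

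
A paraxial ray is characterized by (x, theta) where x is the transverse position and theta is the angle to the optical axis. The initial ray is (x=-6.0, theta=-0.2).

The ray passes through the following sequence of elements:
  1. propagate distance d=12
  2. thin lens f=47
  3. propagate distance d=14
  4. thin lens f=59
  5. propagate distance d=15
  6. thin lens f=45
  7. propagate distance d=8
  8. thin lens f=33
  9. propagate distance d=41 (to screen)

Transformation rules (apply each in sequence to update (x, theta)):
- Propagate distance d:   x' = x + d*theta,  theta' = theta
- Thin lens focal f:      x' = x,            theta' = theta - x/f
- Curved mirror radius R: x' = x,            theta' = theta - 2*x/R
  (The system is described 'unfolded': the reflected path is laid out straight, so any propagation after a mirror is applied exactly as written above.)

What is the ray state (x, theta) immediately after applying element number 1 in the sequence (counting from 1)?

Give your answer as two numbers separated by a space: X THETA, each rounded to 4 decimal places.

Initial: x=-6.0000 theta=-0.2000
After 1 (propagate distance d=12): x=-8.4000 theta=-0.2000
Rounded to 4 decimal places: x = -8.4000, theta = -0.2000

Answer: -8.4000 -0.2000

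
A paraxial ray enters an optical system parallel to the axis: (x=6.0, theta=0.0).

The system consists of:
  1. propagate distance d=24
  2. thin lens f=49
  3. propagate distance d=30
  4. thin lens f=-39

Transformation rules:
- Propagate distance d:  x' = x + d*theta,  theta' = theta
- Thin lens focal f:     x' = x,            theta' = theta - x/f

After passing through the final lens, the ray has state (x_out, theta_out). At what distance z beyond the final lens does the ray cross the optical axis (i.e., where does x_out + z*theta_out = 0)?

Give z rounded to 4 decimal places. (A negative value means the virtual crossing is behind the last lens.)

Answer: 37.0500

Derivation:
Initial: x=6.0000 theta=0.0000
After 1 (propagate distance d=24): x=6.0000 theta=0.0000
After 2 (thin lens f=49): x=6.0000 theta=-6/49 (≈-0.1224)
After 3 (propagate distance d=30): x=114/49 (≈2.3265) theta=-6/49 (≈-0.1224)
After 4 (thin lens f=-39): x=114/49 (≈2.3265) theta=-40/637 (≈-0.0628)
z_focus = -x_out/theta_out = -(114/49)/(-40/637) = 37.0500
Rounded to 4 decimal places: z = 37.0500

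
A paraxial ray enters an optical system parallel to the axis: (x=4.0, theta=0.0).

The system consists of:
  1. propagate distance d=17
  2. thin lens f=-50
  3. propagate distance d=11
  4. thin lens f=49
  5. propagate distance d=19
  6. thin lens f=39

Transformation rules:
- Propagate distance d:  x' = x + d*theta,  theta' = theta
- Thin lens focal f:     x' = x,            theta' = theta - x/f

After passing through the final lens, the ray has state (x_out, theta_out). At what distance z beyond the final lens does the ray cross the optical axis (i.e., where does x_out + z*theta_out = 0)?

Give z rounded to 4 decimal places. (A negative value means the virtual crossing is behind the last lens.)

Initial: x=4.0000 theta=0.0000
After 1 (propagate distance d=17): x=4.0000 theta=0.0000
After 2 (thin lens f=-50): x=4.0000 theta=0.0800
After 3 (propagate distance d=11): x=4.8800 theta=0.0800
After 4 (thin lens f=49): x=4.8800 theta=-24/1225 (≈-0.0196)
After 5 (propagate distance d=19): x=5522/1225 (≈4.5078) theta=-24/1225 (≈-0.0196)
After 6 (thin lens f=39): x=5522/1225 (≈4.5078) theta=-6458/47775 (≈-0.1352)
z_focus = -x_out/theta_out = -(5522/1225)/(-6458/47775) = 107679/3229 ≈ 33.3475
Rounded to 4 decimal places: z = 33.3475

Answer: 33.3475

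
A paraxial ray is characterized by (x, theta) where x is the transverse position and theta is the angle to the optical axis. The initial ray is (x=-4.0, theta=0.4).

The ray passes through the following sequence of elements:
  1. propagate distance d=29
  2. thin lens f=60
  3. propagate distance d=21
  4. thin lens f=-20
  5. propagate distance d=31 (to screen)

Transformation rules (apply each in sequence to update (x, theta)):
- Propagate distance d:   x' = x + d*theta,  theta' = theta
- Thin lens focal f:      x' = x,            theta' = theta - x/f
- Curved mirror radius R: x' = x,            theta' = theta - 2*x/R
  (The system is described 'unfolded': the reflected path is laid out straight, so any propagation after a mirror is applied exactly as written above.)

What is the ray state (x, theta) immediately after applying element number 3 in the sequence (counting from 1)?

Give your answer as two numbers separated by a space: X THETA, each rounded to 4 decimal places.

Initial: x=-4.0000 theta=0.4000
After 1 (propagate distance d=29): x=7.6000 theta=0.4000
After 2 (thin lens f=60): x=7.6000 theta=41/150 (≈0.2733)
After 3 (propagate distance d=21): x=13.3400 theta=41/150 (≈0.2733)
Rounded to 4 decimal places: x = 13.3400, theta = 0.2733

Answer: 13.3400 0.2733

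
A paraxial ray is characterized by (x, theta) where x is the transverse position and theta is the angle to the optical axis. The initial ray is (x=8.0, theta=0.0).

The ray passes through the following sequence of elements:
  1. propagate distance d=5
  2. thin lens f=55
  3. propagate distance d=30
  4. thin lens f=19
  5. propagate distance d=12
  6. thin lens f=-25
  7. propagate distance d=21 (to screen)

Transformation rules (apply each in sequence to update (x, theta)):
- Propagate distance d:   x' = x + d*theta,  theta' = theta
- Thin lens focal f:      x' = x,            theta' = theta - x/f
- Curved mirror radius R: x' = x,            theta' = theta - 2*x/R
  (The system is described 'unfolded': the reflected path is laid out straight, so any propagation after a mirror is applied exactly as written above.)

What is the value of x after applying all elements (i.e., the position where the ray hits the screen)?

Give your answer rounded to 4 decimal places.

Initial: x=8.0000 theta=0.0000
After 1 (propagate distance d=5): x=8.0000 theta=0.0000
After 2 (thin lens f=55): x=8.0000 theta=-8/55 (≈-0.1455)
After 3 (propagate distance d=30): x=40/11 (≈3.6364) theta=-8/55 (≈-0.1455)
After 4 (thin lens f=19): x=40/11 (≈3.6364) theta=-32/95 (≈-0.3368)
After 5 (propagate distance d=12): x=-424/1045 (≈-0.4057) theta=-32/95 (≈-0.3368)
After 6 (thin lens f=-25): x=-424/1045 (≈-0.4057) theta=-9224/26125 (≈-0.3531)
After 7 (propagate distance d=21 (to screen)): x=-204304/26125 (≈-7.8202) theta=-9224/26125 (≈-0.3531)
Rounded to 4 decimal places: x = -7.8202

Answer: -7.8202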